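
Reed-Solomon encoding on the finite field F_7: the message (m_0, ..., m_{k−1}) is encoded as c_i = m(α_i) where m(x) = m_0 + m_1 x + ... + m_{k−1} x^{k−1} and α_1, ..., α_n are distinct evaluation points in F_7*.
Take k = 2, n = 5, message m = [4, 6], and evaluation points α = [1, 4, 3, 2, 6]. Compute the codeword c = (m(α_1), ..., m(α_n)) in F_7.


c = [3, 0, 1, 2, 5]

Message polynomial: m(x) = 4 + 6·x (mod 7).
For each evaluation point α_i, compute m(α_i) mod 7:
  α_1 = 1: Horner steps 6 → 3, so m(1) = 3.
  α_2 = 4: Horner steps 6 → 0, so m(4) = 0.
  α_3 = 3: Horner steps 6 → 1, so m(3) = 1.
  α_4 = 2: Horner steps 6 → 2, so m(2) = 2.
  α_5 = 6: Horner steps 6 → 5, so m(6) = 5.
Codeword c = [3, 0, 1, 2, 5] ∈ F_7^5.


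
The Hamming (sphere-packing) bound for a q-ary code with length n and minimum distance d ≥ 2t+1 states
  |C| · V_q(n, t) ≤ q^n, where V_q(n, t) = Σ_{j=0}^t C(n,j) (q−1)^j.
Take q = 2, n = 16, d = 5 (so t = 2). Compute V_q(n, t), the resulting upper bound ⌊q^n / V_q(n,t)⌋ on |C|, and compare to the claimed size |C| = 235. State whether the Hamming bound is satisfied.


V_q(n, t) = 137, q^n = 65536, Hamming bound = 478, |C| = 235 ≤ bound (satisfied).

Step 1: Compute V_q(n, t) = Σ_{j=0}^2 C(n, j) (q−1)^j.
  j = 0: C(16,0)·(1)^0 = 1·1 = 1.
  j = 1: C(16,1)·(1)^1 = 16·1 = 16.
  j = 2: C(16,2)·(1)^2 = 120·1 = 120.
  V_q(n, t) = 1 + 16 + 120 = 137.
Step 2: q^n = 2^16 = 65536.
Step 3: Hamming bound ⌊q^n / V_q(n,t)⌋ = ⌊65536/137⌋ = 478.
Step 4: Compare |C| = 235 to 478: satisfied.
The claimed |C| lies below the Hamming bound.


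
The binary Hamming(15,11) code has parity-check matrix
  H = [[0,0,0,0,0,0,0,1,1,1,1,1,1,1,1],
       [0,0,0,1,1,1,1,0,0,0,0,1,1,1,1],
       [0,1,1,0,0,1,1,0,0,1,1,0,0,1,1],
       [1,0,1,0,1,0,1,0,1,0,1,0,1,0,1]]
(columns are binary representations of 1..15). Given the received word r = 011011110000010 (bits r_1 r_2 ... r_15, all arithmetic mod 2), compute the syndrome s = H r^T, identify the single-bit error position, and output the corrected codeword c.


s = (0, 0, 1, 1)^T, error position = 3, corrected codeword c = 010011110000010

Compute s = H r^T mod 2 one row at a time:
  s_1 = 1 + 0 + 0 + 0 + 0 + 0 + 1 + 0 = 2 ≡ 0 (mod 2).
  s_2 = 0 + 1 + 1 + 1 + 0 + 0 + 1 + 0 = 4 ≡ 0 (mod 2).
  s_3 = 1 + 1 + 1 + 1 + 0 + 0 + 1 + 0 = 5 ≡ 1 (mod 2).
  s_4 = 0 + 1 + 1 + 1 + 0 + 0 + 0 + 0 = 3 ≡ 1 (mod 2).
s = (0, 0, 1, 1)^T — this equals column 3 of H (binary 0011), so error is at position 3.
Correct: flip bit 3 of r = 011011110000010 to get c = 010011110000010.


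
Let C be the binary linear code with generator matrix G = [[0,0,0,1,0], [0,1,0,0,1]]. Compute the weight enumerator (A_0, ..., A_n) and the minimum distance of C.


Weight distribution: A_0 = 1, A_1 = 1, A_2 = 1, A_3 = 1. Minimum distance d = 1.

Enumerate all 2^2 = 4 messages m ∈ F_2^2.
For each, compute codeword c = mG in F_2^5, then tally its weight.
  m = 00 → c = 00000, weight = 0.
  m = 10 → c = 00010, weight = 1.
  m = 01 → c = 01001, weight = 2.
  m = 11 → c = 01011, weight = 3.
Tally weights:
  weight 0: 1 codewords.
  weight 1: 1 codewords.
  weight 2: 1 codewords.
  weight 3: 1 codewords.
Minimum distance d = smallest w > 0 with A_w > 0 = 1.
Sanity: Σ A_w = 4 = 2^2 = 4 ✓.


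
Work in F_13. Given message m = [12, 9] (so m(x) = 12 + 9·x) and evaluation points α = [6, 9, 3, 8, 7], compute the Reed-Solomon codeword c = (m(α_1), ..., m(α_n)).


c = [1, 2, 0, 6, 10]

Message polynomial: m(x) = 12 + 9·x (mod 13).
For each evaluation point α_i, compute m(α_i) mod 13:
  α_1 = 6: Horner steps 9 → 1, so m(6) = 1.
  α_2 = 9: Horner steps 9 → 2, so m(9) = 2.
  α_3 = 3: Horner steps 9 → 0, so m(3) = 0.
  α_4 = 8: Horner steps 9 → 6, so m(8) = 6.
  α_5 = 7: Horner steps 9 → 10, so m(7) = 10.
Codeword c = [1, 2, 0, 6, 10] ∈ F_13^5.


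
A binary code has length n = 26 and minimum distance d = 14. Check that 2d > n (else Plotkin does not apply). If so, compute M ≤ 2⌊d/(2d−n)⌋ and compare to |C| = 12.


Plotkin bound M ≤ 14; given |C| = 12 ≤ bound (satisfied).

Check applicability: 2d = 28, n = 26.
2d − n = 2 > 0, so Plotkin applies.
Compute d/(2d−n) = 14/2 ≈ 7.0000.
⌊d/(2d−n)⌋ = 7.
Plotkin bound: M ≤ 2·7 = 14.
Given |C| = 12, check: satisfied.
This |C| is below the Plotkin bound.


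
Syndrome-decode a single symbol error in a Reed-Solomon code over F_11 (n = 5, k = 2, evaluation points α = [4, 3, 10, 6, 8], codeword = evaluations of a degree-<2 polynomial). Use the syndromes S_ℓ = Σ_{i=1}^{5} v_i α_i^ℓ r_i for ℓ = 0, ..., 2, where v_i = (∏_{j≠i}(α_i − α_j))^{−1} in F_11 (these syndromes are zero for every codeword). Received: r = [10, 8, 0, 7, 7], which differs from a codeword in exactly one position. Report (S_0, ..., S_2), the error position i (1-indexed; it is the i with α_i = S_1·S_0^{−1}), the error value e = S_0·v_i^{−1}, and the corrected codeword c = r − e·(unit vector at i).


S = (1, 6, 3), error at position 4, error magnitude e = 4, c = [10, 8, 0, 3, 7].

Step 1: column multipliers v_i = (∏_{j≠i}(α_i − α_j))^{−1} mod 11.
  i = 1 (α = 4): (4−3)(4−10)(4−6)(4−8) = 1·(−6)·(−2)·(−4) = −48 ≡ 7, so v_1 = 7^{−1} = 8 (mod 11).
  i = 2 (α = 3): (3−4)(3−10)(3−6)(3−8) = (−1)·(−7)·(−3)·(−5) = 105 ≡ 6, so v_2 = 6^{−1} = 2 (mod 11).
  i = 3 (α = 10): (10−4)(10−3)(10−6)(10−8) = 6·7·4·2 = 336 ≡ 6, so v_3 = 6^{−1} = 2 (mod 11).
  i = 4 (α = 6): (6−4)(6−3)(6−10)(6−8) = 2·3·(−4)·(−2) = 48 ≡ 4, so v_4 = 4^{−1} = 3 (mod 11).
  i = 5 (α = 8): (8−4)(8−3)(8−10)(8−6) = 4·5·(−2)·2 = −80 ≡ 8, so v_5 = 8^{−1} = 7 (mod 11).
  v = [8, 2, 2, 3, 7].
Step 2: syndromes of r = [10, 8, 0, 7, 7] (all sums mod 11).
  S_0 = Σ v_i r_i = 8·10 + 2·8 + 2·0 + 3·7 + 7·7 = 166 ≡ 1.
  S_1 = Σ v_i α_i r_i = 8·4·10 + 2·3·8 + 2·10·0 + 3·6·7 + 7·8·7 = 886 ≡ 6.
  α_i^2 mod 11 = [5, 9, 1, 3, 9].
  S_2 = Σ v_i α_i^2 r_i = 8·5·10 + 2·9·8 + 2·1·0 + 3·3·7 + 7·9·7 = 1048 ≡ 3.
  S = (1, 6, 3) ≠ 0, so r is not a codeword (an error is present).
Step 3: locate the error. For a single error e at position i, S_ℓ = v_i·e·α_i^ℓ, so α_err = S_1/S_0.
  S_0^{−1} = 1^{−1} = 1 (mod 11), so α_err = 6·1 = 6 ≡ 6 = α_4. Error position i = 4.
  Consistency check: S_2/S_1 = 3·2 = 6 ≡ 6 = α_err ✓ (single-error assumption holds).
Step 4: error magnitude e = S_0/v_4 = S_0·∏_{j≠4}(α_4 − α_j) = 1·4 = 4 ≡ 4 (mod 11).
Step 5: correct position 4: c_4 = r_4 − e = 7 − 4 ≡ 3 (mod 11). Hence c = [10, 8, 0, 3, 7].
  Check: interpolating c through the α_i gives m(x) = 2 + 2·x (degree < 2) with m(α_i) = c_i for every i, so c is indeed a codeword.


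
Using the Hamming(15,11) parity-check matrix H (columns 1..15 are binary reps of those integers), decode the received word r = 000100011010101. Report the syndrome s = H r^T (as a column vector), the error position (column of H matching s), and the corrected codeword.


s = (1, 1, 0, 0)^T, error position = 12, corrected codeword c = 000100011011101

Compute s = H r^T mod 2 one row at a time:
  s_1 = 1 + 1 + 0 + 1 + 0 + 1 + 0 + 1 = 5 ≡ 1 (mod 2).
  s_2 = 1 + 0 + 0 + 0 + 0 + 1 + 0 + 1 = 3 ≡ 1 (mod 2).
  s_3 = 0 + 0 + 0 + 0 + 0 + 1 + 0 + 1 = 2 ≡ 0 (mod 2).
  s_4 = 0 + 0 + 0 + 0 + 1 + 1 + 1 + 1 = 4 ≡ 0 (mod 2).
s = (1, 1, 0, 0)^T — this equals column 12 of H (binary 1100), so error is at position 12.
Correct: flip bit 12 of r = 000100011010101 to get c = 000100011011101.


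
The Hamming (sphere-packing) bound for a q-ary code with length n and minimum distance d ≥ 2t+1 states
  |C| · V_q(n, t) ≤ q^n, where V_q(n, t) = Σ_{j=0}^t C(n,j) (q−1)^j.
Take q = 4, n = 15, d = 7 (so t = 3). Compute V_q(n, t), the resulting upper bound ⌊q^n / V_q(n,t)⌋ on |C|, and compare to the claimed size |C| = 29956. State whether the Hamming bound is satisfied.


V_q(n, t) = 13276, q^n = 1073741824, Hamming bound = 80878, |C| = 29956 ≤ bound (satisfied).

Step 1: Compute V_q(n, t) = Σ_{j=0}^3 C(n, j) (q−1)^j.
  j = 0: C(15,0)·(3)^0 = 1·1 = 1.
  j = 1: C(15,1)·(3)^1 = 15·3 = 45.
  j = 2: C(15,2)·(3)^2 = 105·9 = 945.
  j = 3: C(15,3)·(3)^3 = 455·27 = 12285.
  V_q(n, t) = 1 + 45 + 945 + 12285 = 13276.
Step 2: q^n = 4^15 = 1073741824.
Step 3: Hamming bound ⌊q^n / V_q(n,t)⌋ = ⌊1073741824/13276⌋ = 80878.
Step 4: Compare |C| = 29956 to 80878: satisfied.
The claimed |C| lies below the Hamming bound.


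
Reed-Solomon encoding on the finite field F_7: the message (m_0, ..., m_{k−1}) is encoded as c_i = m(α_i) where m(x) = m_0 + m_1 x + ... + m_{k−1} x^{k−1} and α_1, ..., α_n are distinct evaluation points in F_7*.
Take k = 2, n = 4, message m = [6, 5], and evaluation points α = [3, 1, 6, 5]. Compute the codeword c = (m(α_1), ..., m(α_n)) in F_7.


c = [0, 4, 1, 3]

Message polynomial: m(x) = 6 + 5·x (mod 7).
For each evaluation point α_i, compute m(α_i) mod 7:
  α_1 = 3: Horner steps 5 → 0, so m(3) = 0.
  α_2 = 1: Horner steps 5 → 4, so m(1) = 4.
  α_3 = 6: Horner steps 5 → 1, so m(6) = 1.
  α_4 = 5: Horner steps 5 → 3, so m(5) = 3.
Codeword c = [0, 4, 1, 3] ∈ F_7^4.


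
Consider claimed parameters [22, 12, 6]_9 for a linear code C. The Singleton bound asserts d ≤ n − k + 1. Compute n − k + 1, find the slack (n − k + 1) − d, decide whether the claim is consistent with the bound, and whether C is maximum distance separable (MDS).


Singleton RHS = n − k + 1 = 11, slack = 5, bound satisfied, not MDS.

Singleton bound: d ≤ n − k + 1.
Here n = 22, k = 12, so n − k + 1 = 11.
Given d = 6, check d ≤ 11: YES.
Slack = (n − k + 1) − d = 5.
The code is NOT MDS (slack = 5 > 0).
Description: the claimed parameters are [22, 12, 6]_9; such a code would be non-MDS.


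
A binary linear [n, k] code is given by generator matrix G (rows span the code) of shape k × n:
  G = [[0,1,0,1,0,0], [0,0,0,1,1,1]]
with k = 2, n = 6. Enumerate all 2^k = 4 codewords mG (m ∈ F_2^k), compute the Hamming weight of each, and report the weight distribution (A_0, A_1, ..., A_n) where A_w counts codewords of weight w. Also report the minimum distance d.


Weight distribution: A_0 = 1, A_2 = 1, A_3 = 2. Minimum distance d = 2.

Enumerate all 2^2 = 4 messages m ∈ F_2^2.
For each, compute codeword c = mG in F_2^6, then tally its weight.
  m = 00 → c = 000000, weight = 0.
  m = 10 → c = 010100, weight = 2.
  m = 01 → c = 000111, weight = 3.
  m = 11 → c = 010011, weight = 3.
Tally weights:
  weight 0: 1 codewords.
  weight 2: 1 codewords.
  weight 3: 2 codewords.
Minimum distance d = smallest w > 0 with A_w > 0 = 2.
Sanity: Σ A_w = 4 = 2^2 = 4 ✓.


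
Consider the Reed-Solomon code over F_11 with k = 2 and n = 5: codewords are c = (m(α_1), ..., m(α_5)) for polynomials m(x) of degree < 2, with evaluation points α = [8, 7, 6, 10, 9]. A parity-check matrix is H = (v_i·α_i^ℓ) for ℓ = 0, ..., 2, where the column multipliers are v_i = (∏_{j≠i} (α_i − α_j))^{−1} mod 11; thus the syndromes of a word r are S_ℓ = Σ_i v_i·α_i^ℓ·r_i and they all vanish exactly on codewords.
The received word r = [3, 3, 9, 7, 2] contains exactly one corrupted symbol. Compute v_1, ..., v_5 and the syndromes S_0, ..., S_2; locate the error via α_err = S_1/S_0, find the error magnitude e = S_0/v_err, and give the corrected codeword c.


S = (7, 1, 8), error at position 1, error magnitude e = 6, c = [8, 3, 9, 7, 2].

Step 1: column multipliers v_i = (∏_{j≠i}(α_i − α_j))^{−1} mod 11.
  i = 1 (α = 8): (8−7)(8−6)(8−10)(8−9) = 1·2·(−2)·(−1) = 4 ≡ 4, so v_1 = 4^{−1} = 3 (mod 11).
  i = 2 (α = 7): (7−8)(7−6)(7−10)(7−9) = (−1)·1·(−3)·(−2) = −6 ≡ 5, so v_2 = 5^{−1} = 9 (mod 11).
  i = 3 (α = 6): (6−8)(6−7)(6−10)(6−9) = (−2)·(−1)·(−4)·(−3) = 24 ≡ 2, so v_3 = 2^{−1} = 6 (mod 11).
  i = 4 (α = 10): (10−8)(10−7)(10−6)(10−9) = 2·3·4·1 = 24 ≡ 2, so v_4 = 2^{−1} = 6 (mod 11).
  i = 5 (α = 9): (9−8)(9−7)(9−6)(9−10) = 1·2·3·(−1) = −6 ≡ 5, so v_5 = 5^{−1} = 9 (mod 11).
  v = [3, 9, 6, 6, 9].
Step 2: syndromes of r = [3, 3, 9, 7, 2] (all sums mod 11).
  S_0 = Σ v_i r_i = 3·3 + 9·3 + 6·9 + 6·7 + 9·2 = 150 ≡ 7.
  S_1 = Σ v_i α_i r_i = 3·8·3 + 9·7·3 + 6·6·9 + 6·10·7 + 9·9·2 = 1167 ≡ 1.
  α_i^2 mod 11 = [9, 5, 3, 1, 4].
  S_2 = Σ v_i α_i^2 r_i = 3·9·3 + 9·5·3 + 6·3·9 + 6·1·7 + 9·4·2 = 492 ≡ 8.
  S = (7, 1, 8) ≠ 0, so r is not a codeword (an error is present).
Step 3: locate the error. For a single error e at position i, S_ℓ = v_i·e·α_i^ℓ, so α_err = S_1/S_0.
  S_0^{−1} = 7^{−1} = 8 (mod 11), so α_err = 1·8 = 8 ≡ 8 = α_1. Error position i = 1.
  Consistency check: S_2/S_1 = 8·1 = 8 ≡ 8 = α_err ✓ (single-error assumption holds).
Step 4: error magnitude e = S_0/v_1 = S_0·∏_{j≠1}(α_1 − α_j) = 7·4 = 28 ≡ 6 (mod 11).
Step 5: correct position 1: c_1 = r_1 − e = 3 − 6 ≡ 8 (mod 11). Hence c = [8, 3, 9, 7, 2].
  Check: interpolating c through the α_i gives m(x) = 1 + 5·x (degree < 2) with m(α_i) = c_i for every i, so c is indeed a codeword.


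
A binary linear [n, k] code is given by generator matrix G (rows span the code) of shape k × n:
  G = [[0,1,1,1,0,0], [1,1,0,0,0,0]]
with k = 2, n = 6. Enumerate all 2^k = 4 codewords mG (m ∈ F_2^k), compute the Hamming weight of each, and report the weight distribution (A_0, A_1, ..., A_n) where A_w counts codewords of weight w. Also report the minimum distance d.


Weight distribution: A_0 = 1, A_2 = 1, A_3 = 2. Minimum distance d = 2.

Enumerate all 2^2 = 4 messages m ∈ F_2^2.
For each, compute codeword c = mG in F_2^6, then tally its weight.
  m = 00 → c = 000000, weight = 0.
  m = 10 → c = 011100, weight = 3.
  m = 01 → c = 110000, weight = 2.
  m = 11 → c = 101100, weight = 3.
Tally weights:
  weight 0: 1 codewords.
  weight 2: 1 codewords.
  weight 3: 2 codewords.
Minimum distance d = smallest w > 0 with A_w > 0 = 2.
Sanity: Σ A_w = 4 = 2^2 = 4 ✓.


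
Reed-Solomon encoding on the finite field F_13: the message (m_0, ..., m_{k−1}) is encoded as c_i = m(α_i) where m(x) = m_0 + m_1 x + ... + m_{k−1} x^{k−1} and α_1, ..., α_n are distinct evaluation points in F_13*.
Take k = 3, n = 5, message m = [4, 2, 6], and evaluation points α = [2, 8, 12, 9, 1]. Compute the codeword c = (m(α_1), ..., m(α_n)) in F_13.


c = [6, 1, 8, 1, 12]

Message polynomial: m(x) = 4 + 2·x + 6·x^2 (mod 13).
For each evaluation point α_i, compute m(α_i) mod 13:
  α_1 = 2: Horner steps 6 → 1 → 6, so m(2) = 6.
  α_2 = 8: Horner steps 6 → 11 → 1, so m(8) = 1.
  α_3 = 12: Horner steps 6 → 9 → 8, so m(12) = 8.
  α_4 = 9: Horner steps 6 → 4 → 1, so m(9) = 1.
  α_5 = 1: Horner steps 6 → 8 → 12, so m(1) = 12.
Codeword c = [6, 1, 8, 1, 12] ∈ F_13^5.


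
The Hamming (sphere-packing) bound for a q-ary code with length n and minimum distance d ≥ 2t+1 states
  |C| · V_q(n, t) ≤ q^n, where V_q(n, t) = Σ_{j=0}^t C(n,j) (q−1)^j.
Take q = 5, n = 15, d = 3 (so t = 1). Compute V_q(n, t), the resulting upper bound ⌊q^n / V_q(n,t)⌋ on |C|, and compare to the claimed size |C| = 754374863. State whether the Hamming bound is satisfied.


V_q(n, t) = 61, q^n = 30517578125, Hamming bound = 500288165, |C| = 754374863 > bound (violated).

Step 1: Compute V_q(n, t) = Σ_{j=0}^1 C(n, j) (q−1)^j.
  j = 0: C(15,0)·(4)^0 = 1·1 = 1.
  j = 1: C(15,1)·(4)^1 = 15·4 = 60.
  V_q(n, t) = 1 + 60 = 61.
Step 2: q^n = 5^15 = 30517578125.
Step 3: Hamming bound ⌊q^n / V_q(n,t)⌋ = ⌊30517578125/61⌋ = 500288165.
Step 4: Compare |C| = 754374863 to 500288165: violated.
The claimed |C| lies above the Hamming bound, so no 5-ary code of length 15 with d ≥ 3 can have 754374863 codewords.


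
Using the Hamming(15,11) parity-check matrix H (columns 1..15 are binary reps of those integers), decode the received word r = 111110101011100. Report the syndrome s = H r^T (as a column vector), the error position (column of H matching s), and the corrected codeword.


s = (0, 1, 0, 1)^T, error position = 5, corrected codeword c = 111100101011100

Compute s = H r^T mod 2 one row at a time:
  s_1 = 0 + 1 + 0 + 1 + 1 + 1 + 0 + 0 = 4 ≡ 0 (mod 2).
  s_2 = 1 + 1 + 0 + 1 + 1 + 1 + 0 + 0 = 5 ≡ 1 (mod 2).
  s_3 = 1 + 1 + 0 + 1 + 0 + 1 + 0 + 0 = 4 ≡ 0 (mod 2).
  s_4 = 1 + 1 + 1 + 1 + 1 + 1 + 1 + 0 = 7 ≡ 1 (mod 2).
s = (0, 1, 0, 1)^T — this equals column 5 of H (binary 0101), so error is at position 5.
Correct: flip bit 5 of r = 111110101011100 to get c = 111100101011100.


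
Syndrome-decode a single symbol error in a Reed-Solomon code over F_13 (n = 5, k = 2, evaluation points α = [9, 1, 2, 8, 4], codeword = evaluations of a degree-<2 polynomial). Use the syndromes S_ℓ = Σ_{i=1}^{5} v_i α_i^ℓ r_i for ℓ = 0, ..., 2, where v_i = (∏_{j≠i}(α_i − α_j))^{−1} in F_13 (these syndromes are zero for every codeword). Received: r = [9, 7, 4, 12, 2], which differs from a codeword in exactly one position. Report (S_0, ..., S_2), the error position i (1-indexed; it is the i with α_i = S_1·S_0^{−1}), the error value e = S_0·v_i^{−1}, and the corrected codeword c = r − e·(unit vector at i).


S = (10, 1, 4), error at position 5, error magnitude e = 4, c = [9, 7, 4, 12, 11].

Step 1: column multipliers v_i = (∏_{j≠i}(α_i − α_j))^{−1} mod 13.
  i = 1 (α = 9): (9−1)(9−2)(9−8)(9−4) = 8·7·1·5 = 280 ≡ 7, so v_1 = 7^{−1} = 2 (mod 13).
  i = 2 (α = 1): (1−9)(1−2)(1−8)(1−4) = (−8)·(−1)·(−7)·(−3) = 168 ≡ 12, so v_2 = 12^{−1} = 12 (mod 13).
  i = 3 (α = 2): (2−9)(2−1)(2−8)(2−4) = (−7)·1·(−6)·(−2) = −84 ≡ 7, so v_3 = 7^{−1} = 2 (mod 13).
  i = 4 (α = 8): (8−9)(8−1)(8−2)(8−4) = (−1)·7·6·4 = −168 ≡ 1, so v_4 = 1^{−1} = 1 (mod 13).
  i = 5 (α = 4): (4−9)(4−1)(4−2)(4−8) = (−5)·3·2·(−4) = 120 ≡ 3, so v_5 = 3^{−1} = 9 (mod 13).
  v = [2, 12, 2, 1, 9].
Step 2: syndromes of r = [9, 7, 4, 12, 2] (all sums mod 13).
  S_0 = Σ v_i r_i = 2·9 + 12·7 + 2·4 + 1·12 + 9·2 = 140 ≡ 10.
  S_1 = Σ v_i α_i r_i = 2·9·9 + 12·1·7 + 2·2·4 + 1·8·12 + 9·4·2 = 430 ≡ 1.
  α_i^2 mod 13 = [3, 1, 4, 12, 3].
  S_2 = Σ v_i α_i^2 r_i = 2·3·9 + 12·1·7 + 2·4·4 + 1·12·12 + 9·3·2 = 368 ≡ 4.
  S = (10, 1, 4) ≠ 0, so r is not a codeword (an error is present).
Step 3: locate the error. For a single error e at position i, S_ℓ = v_i·e·α_i^ℓ, so α_err = S_1/S_0.
  S_0^{−1} = 10^{−1} = 4 (mod 13), so α_err = 1·4 = 4 ≡ 4 = α_5. Error position i = 5.
  Consistency check: S_2/S_1 = 4·1 = 4 ≡ 4 = α_err ✓ (single-error assumption holds).
Step 4: error magnitude e = S_0/v_5 = S_0·∏_{j≠5}(α_5 − α_j) = 10·3 = 30 ≡ 4 (mod 13).
Step 5: correct position 5: c_5 = r_5 − e = 2 − 4 ≡ 11 (mod 13). Hence c = [9, 7, 4, 12, 11].
  Check: interpolating c through the α_i gives m(x) = 10 + 10·x (degree < 2) with m(α_i) = c_i for every i, so c is indeed a codeword.


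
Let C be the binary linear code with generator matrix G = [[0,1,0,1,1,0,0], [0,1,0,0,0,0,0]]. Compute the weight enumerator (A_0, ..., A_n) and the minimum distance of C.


Weight distribution: A_0 = 1, A_1 = 1, A_2 = 1, A_3 = 1. Minimum distance d = 1.

Enumerate all 2^2 = 4 messages m ∈ F_2^2.
For each, compute codeword c = mG in F_2^7, then tally its weight.
  m = 00 → c = 0000000, weight = 0.
  m = 10 → c = 0101100, weight = 3.
  m = 01 → c = 0100000, weight = 1.
  m = 11 → c = 0001100, weight = 2.
Tally weights:
  weight 0: 1 codewords.
  weight 1: 1 codewords.
  weight 2: 1 codewords.
  weight 3: 1 codewords.
Minimum distance d = smallest w > 0 with A_w > 0 = 1.
Sanity: Σ A_w = 4 = 2^2 = 4 ✓.


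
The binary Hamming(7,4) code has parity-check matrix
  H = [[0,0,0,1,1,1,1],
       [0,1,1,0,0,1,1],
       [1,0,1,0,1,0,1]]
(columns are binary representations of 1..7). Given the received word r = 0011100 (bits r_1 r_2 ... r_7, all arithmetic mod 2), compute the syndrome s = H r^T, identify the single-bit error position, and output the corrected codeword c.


s = (0, 1, 0)^T, error position = 2, corrected codeword c = 0111100

Compute s = H r^T mod 2 one row at a time:
  s_1 = 1 + 1 + 0 + 0 = 2 ≡ 0 (mod 2).
  s_2 = 0 + 1 + 0 + 0 = 1 ≡ 1 (mod 2).
  s_3 = 0 + 1 + 1 + 0 = 2 ≡ 0 (mod 2).
s = (0, 1, 0)^T — this equals column 2 of H (binary 010), so error is at position 2.
Correct: flip bit 2 of r = 0011100 to get c = 0111100.


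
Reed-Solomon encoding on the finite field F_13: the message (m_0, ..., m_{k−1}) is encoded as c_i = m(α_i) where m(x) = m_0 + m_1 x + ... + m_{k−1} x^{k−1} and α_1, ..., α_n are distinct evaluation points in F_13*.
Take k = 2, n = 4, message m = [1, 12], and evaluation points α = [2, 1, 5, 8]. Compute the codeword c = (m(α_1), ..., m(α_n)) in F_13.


c = [12, 0, 9, 6]

Message polynomial: m(x) = 1 + 12·x (mod 13).
For each evaluation point α_i, compute m(α_i) mod 13:
  α_1 = 2: Horner steps 12 → 12, so m(2) = 12.
  α_2 = 1: Horner steps 12 → 0, so m(1) = 0.
  α_3 = 5: Horner steps 12 → 9, so m(5) = 9.
  α_4 = 8: Horner steps 12 → 6, so m(8) = 6.
Codeword c = [12, 0, 9, 6] ∈ F_13^4.


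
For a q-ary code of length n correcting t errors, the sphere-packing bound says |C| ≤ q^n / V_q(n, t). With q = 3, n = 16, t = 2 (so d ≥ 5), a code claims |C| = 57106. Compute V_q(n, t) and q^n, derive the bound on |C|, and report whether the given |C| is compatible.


V_q(n, t) = 513, q^n = 43046721, Hamming bound = 83911, |C| = 57106 ≤ bound (satisfied).

Step 1: Compute V_q(n, t) = Σ_{j=0}^2 C(n, j) (q−1)^j.
  j = 0: C(16,0)·(2)^0 = 1·1 = 1.
  j = 1: C(16,1)·(2)^1 = 16·2 = 32.
  j = 2: C(16,2)·(2)^2 = 120·4 = 480.
  V_q(n, t) = 1 + 32 + 480 = 513.
Step 2: q^n = 3^16 = 43046721.
Step 3: Hamming bound ⌊q^n / V_q(n,t)⌋ = ⌊43046721/513⌋ = 83911.
Step 4: Compare |C| = 57106 to 83911: satisfied.
The claimed |C| lies below the Hamming bound.


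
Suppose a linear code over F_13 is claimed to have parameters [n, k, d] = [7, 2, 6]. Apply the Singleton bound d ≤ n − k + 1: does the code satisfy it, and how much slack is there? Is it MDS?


Singleton RHS = n − k + 1 = 6, slack = 0, bound satisfied, MDS.

Singleton bound: d ≤ n − k + 1.
Here n = 7, k = 2, so n − k + 1 = 6.
Given d = 6, check d ≤ 6: YES.
Slack = (n − k + 1) − d = 0.
The code is MDS (slack = 0).
Description: the claimed parameters are [7, 2, 6]_13; such a code would be MDS (meets Singleton bound).


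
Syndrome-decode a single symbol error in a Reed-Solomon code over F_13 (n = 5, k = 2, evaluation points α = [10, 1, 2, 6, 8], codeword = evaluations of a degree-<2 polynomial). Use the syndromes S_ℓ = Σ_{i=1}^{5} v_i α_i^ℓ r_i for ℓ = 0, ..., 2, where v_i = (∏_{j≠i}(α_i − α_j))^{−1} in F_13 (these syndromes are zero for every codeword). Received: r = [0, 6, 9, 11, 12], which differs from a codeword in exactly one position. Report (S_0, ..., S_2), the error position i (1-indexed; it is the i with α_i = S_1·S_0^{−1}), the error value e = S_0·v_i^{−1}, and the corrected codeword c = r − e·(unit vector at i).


S = (10, 10, 10), error at position 2, error magnitude e = 4, c = [0, 2, 9, 11, 12].

Step 1: column multipliers v_i = (∏_{j≠i}(α_i − α_j))^{−1} mod 13.
  i = 1 (α = 10): (10−1)(10−2)(10−6)(10−8) = 9·8·4·2 = 576 ≡ 4, so v_1 = 4^{−1} = 10 (mod 13).
  i = 2 (α = 1): (1−10)(1−2)(1−6)(1−8) = (−9)·(−1)·(−5)·(−7) = 315 ≡ 3, so v_2 = 3^{−1} = 9 (mod 13).
  i = 3 (α = 2): (2−10)(2−1)(2−6)(2−8) = (−8)·1·(−4)·(−6) = −192 ≡ 3, so v_3 = 3^{−1} = 9 (mod 13).
  i = 4 (α = 6): (6−10)(6−1)(6−2)(6−8) = (−4)·5·4·(−2) = 160 ≡ 4, so v_4 = 4^{−1} = 10 (mod 13).
  i = 5 (α = 8): (8−10)(8−1)(8−2)(8−6) = (−2)·7·6·2 = −168 ≡ 1, so v_5 = 1^{−1} = 1 (mod 13).
  v = [10, 9, 9, 10, 1].
Step 2: syndromes of r = [0, 6, 9, 11, 12] (all sums mod 13).
  S_0 = Σ v_i r_i = 10·0 + 9·6 + 9·9 + 10·11 + 1·12 = 257 ≡ 10.
  S_1 = Σ v_i α_i r_i = 10·10·0 + 9·1·6 + 9·2·9 + 10·6·11 + 1·8·12 = 972 ≡ 10.
  α_i^2 mod 13 = [9, 1, 4, 10, 12].
  S_2 = Σ v_i α_i^2 r_i = 10·9·0 + 9·1·6 + 9·4·9 + 10·10·11 + 1·12·12 = 1622 ≡ 10.
  S = (10, 10, 10) ≠ 0, so r is not a codeword (an error is present).
Step 3: locate the error. For a single error e at position i, S_ℓ = v_i·e·α_i^ℓ, so α_err = S_1/S_0.
  S_0^{−1} = 10^{−1} = 4 (mod 13), so α_err = 10·4 = 40 ≡ 1 = α_2. Error position i = 2.
  Consistency check: S_2/S_1 = 10·4 = 40 ≡ 1 = α_err ✓ (single-error assumption holds).
Step 4: error magnitude e = S_0/v_2 = S_0·∏_{j≠2}(α_2 − α_j) = 10·3 = 30 ≡ 4 (mod 13).
Step 5: correct position 2: c_2 = r_2 − e = 6 − 4 ≡ 2 (mod 13). Hence c = [0, 2, 9, 11, 12].
  Check: interpolating c through the α_i gives m(x) = 8 + 7·x (degree < 2) with m(α_i) = c_i for every i, so c is indeed a codeword.


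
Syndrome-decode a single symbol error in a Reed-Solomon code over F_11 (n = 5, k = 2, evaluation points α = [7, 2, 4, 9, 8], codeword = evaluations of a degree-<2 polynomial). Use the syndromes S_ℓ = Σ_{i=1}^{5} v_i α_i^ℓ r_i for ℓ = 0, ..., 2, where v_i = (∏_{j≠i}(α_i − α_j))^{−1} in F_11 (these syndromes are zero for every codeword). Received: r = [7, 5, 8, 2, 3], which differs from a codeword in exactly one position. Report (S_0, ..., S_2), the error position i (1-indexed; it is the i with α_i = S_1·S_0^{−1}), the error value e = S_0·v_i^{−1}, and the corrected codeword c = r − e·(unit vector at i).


S = (9, 4, 3), error at position 4, error magnitude e = 3, c = [7, 5, 8, 10, 3].

Step 1: column multipliers v_i = (∏_{j≠i}(α_i − α_j))^{−1} mod 11.
  i = 1 (α = 7): (7−2)(7−4)(7−9)(7−8) = 5·3·(−2)·(−1) = 30 ≡ 8, so v_1 = 8^{−1} = 7 (mod 11).
  i = 2 (α = 2): (2−7)(2−4)(2−9)(2−8) = (−5)·(−2)·(−7)·(−6) = 420 ≡ 2, so v_2 = 2^{−1} = 6 (mod 11).
  i = 3 (α = 4): (4−7)(4−2)(4−9)(4−8) = (−3)·2·(−5)·(−4) = −120 ≡ 1, so v_3 = 1^{−1} = 1 (mod 11).
  i = 4 (α = 9): (9−7)(9−2)(9−4)(9−8) = 2·7·5·1 = 70 ≡ 4, so v_4 = 4^{−1} = 3 (mod 11).
  i = 5 (α = 8): (8−7)(8−2)(8−4)(8−9) = 1·6·4·(−1) = −24 ≡ 9, so v_5 = 9^{−1} = 5 (mod 11).
  v = [7, 6, 1, 3, 5].
Step 2: syndromes of r = [7, 5, 8, 2, 3] (all sums mod 11).
  S_0 = Σ v_i r_i = 7·7 + 6·5 + 1·8 + 3·2 + 5·3 = 108 ≡ 9.
  S_1 = Σ v_i α_i r_i = 7·7·7 + 6·2·5 + 1·4·8 + 3·9·2 + 5·8·3 = 609 ≡ 4.
  α_i^2 mod 11 = [5, 4, 5, 4, 9].
  S_2 = Σ v_i α_i^2 r_i = 7·5·7 + 6·4·5 + 1·5·8 + 3·4·2 + 5·9·3 = 564 ≡ 3.
  S = (9, 4, 3) ≠ 0, so r is not a codeword (an error is present).
Step 3: locate the error. For a single error e at position i, S_ℓ = v_i·e·α_i^ℓ, so α_err = S_1/S_0.
  S_0^{−1} = 9^{−1} = 5 (mod 11), so α_err = 4·5 = 20 ≡ 9 = α_4. Error position i = 4.
  Consistency check: S_2/S_1 = 3·3 = 9 ≡ 9 = α_err ✓ (single-error assumption holds).
Step 4: error magnitude e = S_0/v_4 = S_0·∏_{j≠4}(α_4 − α_j) = 9·4 = 36 ≡ 3 (mod 11).
Step 5: correct position 4: c_4 = r_4 − e = 2 − 3 ≡ 10 (mod 11). Hence c = [7, 5, 8, 10, 3].
  Check: interpolating c through the α_i gives m(x) = 2 + 7·x (degree < 2) with m(α_i) = c_i for every i, so c is indeed a codeword.


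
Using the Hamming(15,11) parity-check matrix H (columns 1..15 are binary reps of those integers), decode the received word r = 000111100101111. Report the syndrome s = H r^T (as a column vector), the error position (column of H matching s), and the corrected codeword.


s = (1, 0, 1, 0)^T, error position = 10, corrected codeword c = 000111100001111

Compute s = H r^T mod 2 one row at a time:
  s_1 = 0 + 0 + 1 + 0 + 1 + 1 + 1 + 1 = 5 ≡ 1 (mod 2).
  s_2 = 1 + 1 + 1 + 1 + 1 + 1 + 1 + 1 = 8 ≡ 0 (mod 2).
  s_3 = 0 + 0 + 1 + 1 + 1 + 0 + 1 + 1 = 5 ≡ 1 (mod 2).
  s_4 = 0 + 0 + 1 + 1 + 0 + 0 + 1 + 1 = 4 ≡ 0 (mod 2).
s = (1, 0, 1, 0)^T — this equals column 10 of H (binary 1010), so error is at position 10.
Correct: flip bit 10 of r = 000111100101111 to get c = 000111100001111.


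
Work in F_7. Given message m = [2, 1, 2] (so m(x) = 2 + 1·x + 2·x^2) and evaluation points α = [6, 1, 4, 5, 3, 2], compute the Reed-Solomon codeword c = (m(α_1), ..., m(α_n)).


c = [3, 5, 3, 1, 2, 5]

Message polynomial: m(x) = 2 + 1·x + 2·x^2 (mod 7).
For each evaluation point α_i, compute m(α_i) mod 7:
  α_1 = 6: Horner steps 2 → 6 → 3, so m(6) = 3.
  α_2 = 1: Horner steps 2 → 3 → 5, so m(1) = 5.
  α_3 = 4: Horner steps 2 → 2 → 3, so m(4) = 3.
  α_4 = 5: Horner steps 2 → 4 → 1, so m(5) = 1.
  α_5 = 3: Horner steps 2 → 0 → 2, so m(3) = 2.
  α_6 = 2: Horner steps 2 → 5 → 5, so m(2) = 5.
Codeword c = [3, 5, 3, 1, 2, 5] ∈ F_7^6.


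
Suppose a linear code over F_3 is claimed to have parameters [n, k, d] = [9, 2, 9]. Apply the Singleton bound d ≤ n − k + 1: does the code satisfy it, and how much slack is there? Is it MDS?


Singleton RHS = n − k + 1 = 8, slack = -1, bound violated (no such code; not MDS).

Singleton bound: d ≤ n − k + 1.
Here n = 9, k = 2, so n − k + 1 = 8.
Given d = 9, check d ≤ 8: NO.
Slack = (n − k + 1) − d = -1.
The slack is negative: d = 9 exceeds n − k + 1 = 8 by 1, so the Singleton bound is violated and no linear [9, 2, 9]_3 code can exist. In particular it is not MDS (MDS requires d = n − k + 1 exactly).
Description: the claimed parameters are [9, 2, 9]_3; such a code would be impossible (violates the Singleton bound).


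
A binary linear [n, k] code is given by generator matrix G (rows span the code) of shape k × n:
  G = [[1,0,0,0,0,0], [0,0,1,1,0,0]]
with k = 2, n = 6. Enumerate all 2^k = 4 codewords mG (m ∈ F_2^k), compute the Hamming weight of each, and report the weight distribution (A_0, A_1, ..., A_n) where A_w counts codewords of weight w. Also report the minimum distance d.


Weight distribution: A_0 = 1, A_1 = 1, A_2 = 1, A_3 = 1. Minimum distance d = 1.

Enumerate all 2^2 = 4 messages m ∈ F_2^2.
For each, compute codeword c = mG in F_2^6, then tally its weight.
  m = 00 → c = 000000, weight = 0.
  m = 10 → c = 100000, weight = 1.
  m = 01 → c = 001100, weight = 2.
  m = 11 → c = 101100, weight = 3.
Tally weights:
  weight 0: 1 codewords.
  weight 1: 1 codewords.
  weight 2: 1 codewords.
  weight 3: 1 codewords.
Minimum distance d = smallest w > 0 with A_w > 0 = 1.
Sanity: Σ A_w = 4 = 2^2 = 4 ✓.


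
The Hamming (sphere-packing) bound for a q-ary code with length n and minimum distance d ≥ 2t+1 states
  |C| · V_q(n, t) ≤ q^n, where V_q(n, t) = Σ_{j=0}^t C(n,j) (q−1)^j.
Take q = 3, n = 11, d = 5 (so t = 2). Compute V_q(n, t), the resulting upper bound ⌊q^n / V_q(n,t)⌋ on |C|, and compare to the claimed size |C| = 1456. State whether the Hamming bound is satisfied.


V_q(n, t) = 243, q^n = 177147, Hamming bound = 729, |C| = 1456 > bound (violated).

Step 1: Compute V_q(n, t) = Σ_{j=0}^2 C(n, j) (q−1)^j.
  j = 0: C(11,0)·(2)^0 = 1·1 = 1.
  j = 1: C(11,1)·(2)^1 = 11·2 = 22.
  j = 2: C(11,2)·(2)^2 = 55·4 = 220.
  V_q(n, t) = 1 + 22 + 220 = 243.
Step 2: q^n = 3^11 = 177147.
Step 3: Hamming bound ⌊q^n / V_q(n,t)⌋ = ⌊177147/243⌋ = 729.
Step 4: Compare |C| = 1456 to 729: violated.
The claimed |C| lies above the Hamming bound, so no 3-ary code of length 11 with d ≥ 5 can have 1456 codewords.


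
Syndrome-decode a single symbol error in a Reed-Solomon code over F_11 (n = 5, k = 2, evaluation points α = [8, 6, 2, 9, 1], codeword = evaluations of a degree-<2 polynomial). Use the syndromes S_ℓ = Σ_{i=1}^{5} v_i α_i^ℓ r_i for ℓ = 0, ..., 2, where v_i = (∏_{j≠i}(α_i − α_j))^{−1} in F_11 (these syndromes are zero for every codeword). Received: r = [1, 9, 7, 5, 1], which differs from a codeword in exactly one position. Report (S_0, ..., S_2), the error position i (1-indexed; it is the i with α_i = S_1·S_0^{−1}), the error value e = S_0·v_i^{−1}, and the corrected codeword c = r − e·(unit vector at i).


S = (6, 4, 10), error at position 1, error magnitude e = 2, c = [10, 9, 7, 5, 1].

Step 1: column multipliers v_i = (∏_{j≠i}(α_i − α_j))^{−1} mod 11.
  i = 1 (α = 8): (8−6)(8−2)(8−9)(8−1) = 2·6·(−1)·7 = −84 ≡ 4, so v_1 = 4^{−1} = 3 (mod 11).
  i = 2 (α = 6): (6−8)(6−2)(6−9)(6−1) = (−2)·4·(−3)·5 = 120 ≡ 10, so v_2 = 10^{−1} = 10 (mod 11).
  i = 3 (α = 2): (2−8)(2−6)(2−9)(2−1) = (−6)·(−4)·(−7)·1 = −168 ≡ 8, so v_3 = 8^{−1} = 7 (mod 11).
  i = 4 (α = 9): (9−8)(9−6)(9−2)(9−1) = 1·3·7·8 = 168 ≡ 3, so v_4 = 3^{−1} = 4 (mod 11).
  i = 5 (α = 1): (1−8)(1−6)(1−2)(1−9) = (−7)·(−5)·(−1)·(−8) = 280 ≡ 5, so v_5 = 5^{−1} = 9 (mod 11).
  v = [3, 10, 7, 4, 9].
Step 2: syndromes of r = [1, 9, 7, 5, 1] (all sums mod 11).
  S_0 = Σ v_i r_i = 3·1 + 10·9 + 7·7 + 4·5 + 9·1 = 171 ≡ 6.
  S_1 = Σ v_i α_i r_i = 3·8·1 + 10·6·9 + 7·2·7 + 4·9·5 + 9·1·1 = 851 ≡ 4.
  α_i^2 mod 11 = [9, 3, 4, 4, 1].
  S_2 = Σ v_i α_i^2 r_i = 3·9·1 + 10·3·9 + 7·4·7 + 4·4·5 + 9·1·1 = 582 ≡ 10.
  S = (6, 4, 10) ≠ 0, so r is not a codeword (an error is present).
Step 3: locate the error. For a single error e at position i, S_ℓ = v_i·e·α_i^ℓ, so α_err = S_1/S_0.
  S_0^{−1} = 6^{−1} = 2 (mod 11), so α_err = 4·2 = 8 ≡ 8 = α_1. Error position i = 1.
  Consistency check: S_2/S_1 = 10·3 = 30 ≡ 8 = α_err ✓ (single-error assumption holds).
Step 4: error magnitude e = S_0/v_1 = S_0·∏_{j≠1}(α_1 − α_j) = 6·4 = 24 ≡ 2 (mod 11).
Step 5: correct position 1: c_1 = r_1 − e = 1 − 2 ≡ 10 (mod 11). Hence c = [10, 9, 7, 5, 1].
  Check: interpolating c through the α_i gives m(x) = 6 + 6·x (degree < 2) with m(α_i) = c_i for every i, so c is indeed a codeword.


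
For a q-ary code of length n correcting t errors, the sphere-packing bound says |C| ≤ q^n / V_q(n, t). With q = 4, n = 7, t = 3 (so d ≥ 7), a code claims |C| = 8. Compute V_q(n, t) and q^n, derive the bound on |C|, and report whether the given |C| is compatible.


V_q(n, t) = 1156, q^n = 16384, Hamming bound = 14, |C| = 8 ≤ bound (satisfied).

Step 1: Compute V_q(n, t) = Σ_{j=0}^3 C(n, j) (q−1)^j.
  j = 0: C(7,0)·(3)^0 = 1·1 = 1.
  j = 1: C(7,1)·(3)^1 = 7·3 = 21.
  j = 2: C(7,2)·(3)^2 = 21·9 = 189.
  j = 3: C(7,3)·(3)^3 = 35·27 = 945.
  V_q(n, t) = 1 + 21 + 189 + 945 = 1156.
Step 2: q^n = 4^7 = 16384.
Step 3: Hamming bound ⌊q^n / V_q(n,t)⌋ = ⌊16384/1156⌋ = 14.
Step 4: Compare |C| = 8 to 14: satisfied.
The claimed |C| lies below the Hamming bound.


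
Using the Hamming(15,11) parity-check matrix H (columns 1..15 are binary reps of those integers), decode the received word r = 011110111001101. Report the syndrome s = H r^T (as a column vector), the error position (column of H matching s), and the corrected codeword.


s = (1, 0, 0, 0)^T, error position = 8, corrected codeword c = 011110101001101

Compute s = H r^T mod 2 one row at a time:
  s_1 = 1 + 1 + 0 + 0 + 1 + 1 + 0 + 1 = 5 ≡ 1 (mod 2).
  s_2 = 1 + 1 + 0 + 1 + 1 + 1 + 0 + 1 = 6 ≡ 0 (mod 2).
  s_3 = 1 + 1 + 0 + 1 + 0 + 0 + 0 + 1 = 4 ≡ 0 (mod 2).
  s_4 = 0 + 1 + 1 + 1 + 1 + 0 + 1 + 1 = 6 ≡ 0 (mod 2).
s = (1, 0, 0, 0)^T — this equals column 8 of H (binary 1000), so error is at position 8.
Correct: flip bit 8 of r = 011110111001101 to get c = 011110101001101.


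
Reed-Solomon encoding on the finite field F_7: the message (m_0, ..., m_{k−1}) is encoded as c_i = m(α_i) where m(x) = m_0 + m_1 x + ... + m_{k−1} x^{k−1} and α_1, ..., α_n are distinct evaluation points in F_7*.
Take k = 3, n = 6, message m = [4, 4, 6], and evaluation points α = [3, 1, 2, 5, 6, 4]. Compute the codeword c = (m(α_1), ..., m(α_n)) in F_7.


c = [0, 0, 1, 6, 6, 4]

Message polynomial: m(x) = 4 + 4·x + 6·x^2 (mod 7).
For each evaluation point α_i, compute m(α_i) mod 7:
  α_1 = 3: Horner steps 6 → 1 → 0, so m(3) = 0.
  α_2 = 1: Horner steps 6 → 3 → 0, so m(1) = 0.
  α_3 = 2: Horner steps 6 → 2 → 1, so m(2) = 1.
  α_4 = 5: Horner steps 6 → 6 → 6, so m(5) = 6.
  α_5 = 6: Horner steps 6 → 5 → 6, so m(6) = 6.
  α_6 = 4: Horner steps 6 → 0 → 4, so m(4) = 4.
Codeword c = [0, 0, 1, 6, 6, 4] ∈ F_7^6.


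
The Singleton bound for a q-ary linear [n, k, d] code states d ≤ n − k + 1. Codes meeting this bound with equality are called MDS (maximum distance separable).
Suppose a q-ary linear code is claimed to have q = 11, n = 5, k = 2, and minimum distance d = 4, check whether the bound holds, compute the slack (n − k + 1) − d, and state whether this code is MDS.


Singleton RHS = n − k + 1 = 4, slack = 0, bound satisfied, MDS.

Singleton bound: d ≤ n − k + 1.
Here n = 5, k = 2, so n − k + 1 = 4.
Given d = 4, check d ≤ 4: YES.
Slack = (n − k + 1) − d = 0.
The code is MDS (slack = 0).
Description: the claimed parameters are [5, 2, 4]_11; such a code would be MDS (meets Singleton bound).


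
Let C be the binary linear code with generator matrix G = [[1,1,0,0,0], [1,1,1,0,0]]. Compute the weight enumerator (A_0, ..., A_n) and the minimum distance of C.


Weight distribution: A_0 = 1, A_1 = 1, A_2 = 1, A_3 = 1. Minimum distance d = 1.

Enumerate all 2^2 = 4 messages m ∈ F_2^2.
For each, compute codeword c = mG in F_2^5, then tally its weight.
  m = 00 → c = 00000, weight = 0.
  m = 10 → c = 11000, weight = 2.
  m = 01 → c = 11100, weight = 3.
  m = 11 → c = 00100, weight = 1.
Tally weights:
  weight 0: 1 codewords.
  weight 1: 1 codewords.
  weight 2: 1 codewords.
  weight 3: 1 codewords.
Minimum distance d = smallest w > 0 with A_w > 0 = 1.
Sanity: Σ A_w = 4 = 2^2 = 4 ✓.


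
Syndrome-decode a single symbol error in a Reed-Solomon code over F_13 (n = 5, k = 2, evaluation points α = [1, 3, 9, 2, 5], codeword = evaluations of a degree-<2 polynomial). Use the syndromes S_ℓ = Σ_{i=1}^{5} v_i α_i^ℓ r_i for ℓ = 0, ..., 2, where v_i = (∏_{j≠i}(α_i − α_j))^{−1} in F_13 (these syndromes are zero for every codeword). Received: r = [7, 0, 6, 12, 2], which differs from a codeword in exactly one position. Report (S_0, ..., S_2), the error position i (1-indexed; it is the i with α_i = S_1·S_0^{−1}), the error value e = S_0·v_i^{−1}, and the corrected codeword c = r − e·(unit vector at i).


S = (4, 4, 4), error at position 1, error magnitude e = 9, c = [11, 0, 6, 12, 2].

Step 1: column multipliers v_i = (∏_{j≠i}(α_i − α_j))^{−1} mod 13.
  i = 1 (α = 1): (1−3)(1−9)(1−2)(1−5) = (−2)·(−8)·(−1)·(−4) = 64 ≡ 12, so v_1 = 12^{−1} = 12 (mod 13).
  i = 2 (α = 3): (3−1)(3−9)(3−2)(3−5) = 2·(−6)·1·(−2) = 24 ≡ 11, so v_2 = 11^{−1} = 6 (mod 13).
  i = 3 (α = 9): (9−1)(9−3)(9−2)(9−5) = 8·6·7·4 = 1344 ≡ 5, so v_3 = 5^{−1} = 8 (mod 13).
  i = 4 (α = 2): (2−1)(2−3)(2−9)(2−5) = 1·(−1)·(−7)·(−3) = −21 ≡ 5, so v_4 = 5^{−1} = 8 (mod 13).
  i = 5 (α = 5): (5−1)(5−3)(5−9)(5−2) = 4·2·(−4)·3 = −96 ≡ 8, so v_5 = 8^{−1} = 5 (mod 13).
  v = [12, 6, 8, 8, 5].
Step 2: syndromes of r = [7, 0, 6, 12, 2] (all sums mod 13).
  S_0 = Σ v_i r_i = 12·7 + 6·0 + 8·6 + 8·12 + 5·2 = 238 ≡ 4.
  S_1 = Σ v_i α_i r_i = 12·1·7 + 6·3·0 + 8·9·6 + 8·2·12 + 5·5·2 = 758 ≡ 4.
  α_i^2 mod 13 = [1, 9, 3, 4, 12].
  S_2 = Σ v_i α_i^2 r_i = 12·1·7 + 6·9·0 + 8·3·6 + 8·4·12 + 5·12·2 = 732 ≡ 4.
  S = (4, 4, 4) ≠ 0, so r is not a codeword (an error is present).
Step 3: locate the error. For a single error e at position i, S_ℓ = v_i·e·α_i^ℓ, so α_err = S_1/S_0.
  S_0^{−1} = 4^{−1} = 10 (mod 13), so α_err = 4·10 = 40 ≡ 1 = α_1. Error position i = 1.
  Consistency check: S_2/S_1 = 4·10 = 40 ≡ 1 = α_err ✓ (single-error assumption holds).
Step 4: error magnitude e = S_0/v_1 = S_0·∏_{j≠1}(α_1 − α_j) = 4·12 = 48 ≡ 9 (mod 13).
Step 5: correct position 1: c_1 = r_1 − e = 7 − 9 ≡ 11 (mod 13). Hence c = [11, 0, 6, 12, 2].
  Check: interpolating c through the α_i gives m(x) = 10 + 1·x (degree < 2) with m(α_i) = c_i for every i, so c is indeed a codeword.
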